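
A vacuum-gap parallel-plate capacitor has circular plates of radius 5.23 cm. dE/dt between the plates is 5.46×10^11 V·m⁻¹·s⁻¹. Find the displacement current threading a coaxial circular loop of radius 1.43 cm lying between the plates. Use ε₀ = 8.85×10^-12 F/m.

3.10×10^-3 A

I_d = ε₀ dΦ_E/dt = ε₀ πR² (dE/dt) = (8.85×10^-12)(8.593×10^-3)(5.46×10^11) = 0.04152 A through the full plate area.
Through an area πr² the displacement current is I_d·(πr²/πR²) = I_d (r/R)² = 3.10×10^-3 A.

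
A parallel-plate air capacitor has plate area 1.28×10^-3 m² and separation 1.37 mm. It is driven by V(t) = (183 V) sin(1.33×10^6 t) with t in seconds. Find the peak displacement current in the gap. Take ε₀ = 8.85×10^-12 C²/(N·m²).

(dE/dt)_max = V₀ω/d = 1.777×10^11 V/(m·s); ω = 1.33×10^6 rad/s.
I_d,max = ε₀ A (dE/dt)_max = (8.85×10^-12)(1.28×10^-3)(1.777×10^11) = 2.01×10^-3 A.

2.01×10^-3 A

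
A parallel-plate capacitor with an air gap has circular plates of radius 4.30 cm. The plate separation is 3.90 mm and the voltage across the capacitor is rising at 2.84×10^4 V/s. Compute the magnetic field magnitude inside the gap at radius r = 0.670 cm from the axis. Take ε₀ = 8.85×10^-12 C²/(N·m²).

2.71×10^-13 T

dE/dt = (dV/dt)/d = 7.282×10^6 V/(m·s); I_d = ε₀(πR²)(dE/dt) = (8.85×10^-12)(5.809×10^-3)(7.282×10^6) = 3.744×10^-7 A.
∮B·dl = μ₀ I_d,enc with I_d,enc = I_d r²/R² = 9.090×10^-9 A; so B = μ₀ I_d,enc/(2πr) = 2.71×10^-13 T.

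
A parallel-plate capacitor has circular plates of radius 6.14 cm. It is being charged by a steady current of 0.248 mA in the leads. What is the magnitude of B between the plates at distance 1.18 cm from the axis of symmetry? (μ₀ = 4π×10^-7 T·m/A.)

1.55×10^-10 T

By continuity the displacement current in the gap matches the conduction current: I_d = 2.48×10^-4 A.
For r < R the Ampère–Maxwell law gives B(2πr) = μ₀ I_d (r²/R²), so B = μ₀ I_d r/(2πR²) = (4π×10^-7)(2.48×10^-4)(0.0118)/(2π·0.0614²) = 1.55×10^-10 T.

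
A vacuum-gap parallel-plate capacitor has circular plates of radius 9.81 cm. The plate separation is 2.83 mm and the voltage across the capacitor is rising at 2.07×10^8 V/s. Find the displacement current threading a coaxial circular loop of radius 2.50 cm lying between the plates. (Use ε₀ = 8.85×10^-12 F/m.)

With E = V/d, dE/dt = 7.314×10^10 V/(m·s) and πR² = 0.03023 m², giving I_d = ε₀ πR² dE/dt = 0.01957 A.
The field is uniform, so I_d,enc = I_d (r/R)² = (0.01957)(2.50/9.81)² = 1.27×10^-3 A.

1.27×10^-3 A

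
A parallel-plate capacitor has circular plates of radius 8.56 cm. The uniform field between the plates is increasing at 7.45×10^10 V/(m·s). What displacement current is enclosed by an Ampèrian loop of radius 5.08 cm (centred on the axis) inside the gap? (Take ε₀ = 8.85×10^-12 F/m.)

5.35×10^-3 A

Through the whole plate area (πR² = 0.02302 m²), I_d = ε₀ πR² dE/dt = 0.01518 A.
The field is uniform, so I_d,enc = I_d (r/R)² = (0.01518)(5.08/8.56)² = 5.35×10^-3 A.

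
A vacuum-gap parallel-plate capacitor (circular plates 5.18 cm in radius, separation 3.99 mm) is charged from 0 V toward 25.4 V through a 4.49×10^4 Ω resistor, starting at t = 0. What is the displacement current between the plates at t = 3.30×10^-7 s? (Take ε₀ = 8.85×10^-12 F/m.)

3.82×10^-4 A

C = ε₀A/d = (8.85×10^-12)(8.430×10^-3)/(3.99×10^-3) = 1.870×10^-11 F, so τ = RC = 8.396×10^-7 s.
The conduction current is I(t) = (V₀/R) e^(−t/τ), and the displacement current between the plates equals it.
t/τ = 0.3930; I_d = (25.4/4.49×10^4) · e^(−0.3930) = (5.657×10^-4)(0.6750) = 3.82×10^-4 A.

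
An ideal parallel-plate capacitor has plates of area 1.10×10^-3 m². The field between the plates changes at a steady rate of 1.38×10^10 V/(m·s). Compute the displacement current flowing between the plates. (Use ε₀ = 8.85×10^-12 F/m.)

With a uniform field, Φ_E = EA, so I_d = ε₀ A dE/dt = 1.34×10^-4 A.

1.34×10^-4 A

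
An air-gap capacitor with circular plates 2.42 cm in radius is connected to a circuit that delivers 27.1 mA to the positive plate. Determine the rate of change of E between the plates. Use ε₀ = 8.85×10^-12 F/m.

By continuity, I_d in the gap equals the 27.1 mA flowing in the wire.
Then dE/dt = I_d/(ε₀A) = 1.66×10^12 V/(m·s).

1.66×10^12 V/(m·s)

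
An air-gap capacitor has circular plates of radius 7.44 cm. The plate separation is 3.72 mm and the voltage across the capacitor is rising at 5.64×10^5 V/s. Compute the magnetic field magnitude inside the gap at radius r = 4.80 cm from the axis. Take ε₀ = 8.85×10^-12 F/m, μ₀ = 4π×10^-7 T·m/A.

4.05×10^-11 T

dE/dt = (dV/dt)/d = 1.516×10^8 V/(m·s); I_d = ε₀(πR²)(dE/dt) = (8.85×10^-12)(0.01739)(1.516×10^8) = 2.333×10^-5 A.
An Ampèrian loop of radius r encloses a fraction (r/R)² of I_d. Then B·2πr = μ₀ I_d (r/R)², giving B = μ₀ I_d r/(2πR²) = 4.05×10^-11 T.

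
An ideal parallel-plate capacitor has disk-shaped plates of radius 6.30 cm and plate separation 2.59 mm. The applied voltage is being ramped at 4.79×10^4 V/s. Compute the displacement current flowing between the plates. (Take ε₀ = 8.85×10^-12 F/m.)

2.04×10^-6 A

E = V/d so dE/dt = (dV/dt)/d = 1.849×10^7 V/(m·s), and I_d = ε₀ A dE/dt = (8.85×10^-12)(0.01247)(1.849×10^7) = 2.04×10^-6 A.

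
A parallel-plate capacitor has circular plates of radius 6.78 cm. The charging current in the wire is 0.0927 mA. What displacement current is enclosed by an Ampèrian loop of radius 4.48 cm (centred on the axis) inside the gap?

4.05×10^-5 A

By continuity the displacement current in the gap matches the conduction current: I_d = 9.27×10^-5 A.
The field is uniform, so I_d,enc = I_d (r/R)² = (9.27×10^-5)(4.48/6.78)² = 4.05×10^-5 A.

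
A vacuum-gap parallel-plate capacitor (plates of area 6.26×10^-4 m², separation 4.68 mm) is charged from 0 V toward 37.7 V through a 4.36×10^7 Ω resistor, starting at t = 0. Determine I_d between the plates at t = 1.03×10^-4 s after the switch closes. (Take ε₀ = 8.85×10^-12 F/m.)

1.18×10^-7 A

With C = ε₀A/d = (8.85×10^-12)(6.26×10^-4)/(4.68×10^-3) = 1.184×10^-12 F, the time constant is τ = RC = 5.162×10^-5 s, so t/τ = 1.995 and e^(−t/τ) = 0.1360.
I_d = I_cond = (V₀/R) e^(−t/τ) = (8.647×10^-7)(0.1360) = 1.18×10^-7 A.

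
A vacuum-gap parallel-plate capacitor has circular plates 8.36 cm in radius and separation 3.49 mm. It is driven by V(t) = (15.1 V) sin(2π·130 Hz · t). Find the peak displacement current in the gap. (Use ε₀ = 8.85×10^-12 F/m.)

6.87×10^-7 A

(dE/dt)_max = V₀ω/d = 3.534×10^6 V/(m·s); ω = 2πf = 816.8 rad/s.
I_d,max = ε₀ A (dE/dt)_max = (8.85×10^-12)(0.02196)(3.534×10^6) = 6.87×10^-7 A.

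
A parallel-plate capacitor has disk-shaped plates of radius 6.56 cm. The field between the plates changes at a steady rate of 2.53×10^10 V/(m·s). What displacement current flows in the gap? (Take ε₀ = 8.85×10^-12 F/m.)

3.03×10^-3 A

I_d = ε₀ A (dE/dt) = (8.85×10^-12)(0.01352 m²)(2.53×10^10) = 3.03×10^-3 A.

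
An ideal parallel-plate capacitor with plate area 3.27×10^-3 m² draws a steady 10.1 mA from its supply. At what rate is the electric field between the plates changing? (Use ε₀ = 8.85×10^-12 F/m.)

3.49×10^11 V/(m·s)

Charge continuity gives I_d = I = 0.0101 A between the plates.
Then dE/dt = I_d/(ε₀A) = 3.49×10^11 V/(m·s).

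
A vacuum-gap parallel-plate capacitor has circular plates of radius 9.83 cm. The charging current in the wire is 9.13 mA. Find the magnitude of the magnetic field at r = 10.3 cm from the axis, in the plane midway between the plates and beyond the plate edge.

1.77×10^-8 T

By continuity the displacement current in the gap matches the conduction current: I_d = 9.13×10^-3 A.
For r ≥ R the full I_d is enclosed: B = μ₀ I_d/(2πr) = (4π×10^-7)(9.13×10^-3)/(2π·0.103) = 1.77×10^-8 T.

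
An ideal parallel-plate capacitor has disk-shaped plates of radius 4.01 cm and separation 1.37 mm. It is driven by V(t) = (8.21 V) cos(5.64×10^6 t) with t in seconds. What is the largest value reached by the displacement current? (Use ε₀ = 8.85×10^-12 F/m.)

1.51×10^-3 A

The displacement current equals the conduction current C dV/dt, which peaks at C V₀ ω.
With C = ε₀A/d = (8.85×10^-12)(5.052×10^-3)/(1.37×10^-3) = 3.264×10^-11 F and ω = 5.64×10^6 rad/s, I_d,max = (3.264×10^-11)(8.21)(5.64×10^6) = 1.51×10^-3 A.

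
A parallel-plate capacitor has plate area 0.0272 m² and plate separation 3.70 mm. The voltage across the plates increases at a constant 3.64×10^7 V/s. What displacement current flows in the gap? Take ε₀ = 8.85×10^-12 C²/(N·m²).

E = V/d so dE/dt = (dV/dt)/d = 9.838×10^9 V/(m·s), and I_d = ε₀ A dE/dt = (8.85×10^-12)(0.0272)(9.838×10^9) = 2.37×10^-3 A.

2.37×10^-3 A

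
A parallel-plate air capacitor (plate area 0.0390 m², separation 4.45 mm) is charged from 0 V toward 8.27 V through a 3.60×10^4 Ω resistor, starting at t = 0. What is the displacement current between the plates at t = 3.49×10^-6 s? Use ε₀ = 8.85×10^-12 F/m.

C = ε₀A/d = (8.85×10^-12)(0.0390)/(4.45×10^-3) = 7.756×10^-11 F, so τ = RC = 2.792×10^-6 s.
The conduction current is I(t) = (V₀/R) e^(−t/τ), and the displacement current between the plates equals it.
t/τ = 1.250; I_d = (8.27/3.60×10^4) · e^(−1.250) = (2.297×10^-4)(0.2865) = 6.58×10^-5 A.

6.58×10^-5 A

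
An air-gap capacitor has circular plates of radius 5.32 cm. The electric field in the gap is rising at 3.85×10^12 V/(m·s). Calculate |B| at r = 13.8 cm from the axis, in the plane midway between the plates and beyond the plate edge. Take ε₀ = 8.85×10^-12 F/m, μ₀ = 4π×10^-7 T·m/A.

4.39×10^-7 T

I_d = ε₀ dΦ_E/dt = ε₀ πR² (dE/dt) = (8.85×10^-12)(8.891×10^-3)(3.85×10^12) = 0.3029 A through the full plate area.
Outside the plates the loop encloses all of I_d, so B·2πr = μ₀ I_d and B = 4.39×10^-7 T.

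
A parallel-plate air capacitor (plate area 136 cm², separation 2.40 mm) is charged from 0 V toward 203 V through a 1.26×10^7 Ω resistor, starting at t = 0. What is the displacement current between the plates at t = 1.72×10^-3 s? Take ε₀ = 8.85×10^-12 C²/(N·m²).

1.06×10^-6 A

C = ε₀A/d = (8.85×10^-12)(0.0136)/(2.40×10^-3) = 5.015×10^-11 F, so τ = RC = 6.319×10^-4 s.
The conduction current is I(t) = (V₀/R) e^(−t/τ), and the displacement current between the plates equals it.
t/τ = 2.722; I_d = (203/1.26×10^7) · e^(−2.722) = (1.611×10^-5)(0.06574) = 1.06×10^-6 A.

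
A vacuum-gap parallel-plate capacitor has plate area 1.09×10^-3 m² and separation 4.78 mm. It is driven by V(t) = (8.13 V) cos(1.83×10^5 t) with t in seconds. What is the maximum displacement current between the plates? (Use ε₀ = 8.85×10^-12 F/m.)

3.00×10^-6 A

The displacement current equals the conduction current C dV/dt, which peaks at C V₀ ω.
With C = ε₀A/d = (8.85×10^-12)(1.09×10^-3)/(4.78×10^-3) = 2.018×10^-12 F and ω = 1.83×10^5 rad/s, I_d,max = (2.018×10^-12)(8.13)(1.83×10^5) = 3.00×10^-6 A.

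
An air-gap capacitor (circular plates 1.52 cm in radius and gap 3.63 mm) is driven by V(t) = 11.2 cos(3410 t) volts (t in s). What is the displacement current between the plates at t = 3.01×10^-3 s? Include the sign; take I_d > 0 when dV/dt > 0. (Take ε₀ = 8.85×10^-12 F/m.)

5.03×10^-8 A

C = ε₀A/d = (8.85×10^-12)(7.258×10^-4)/(3.63×10^-3) = 1.770×10^-12 F. dV/dt = V₀ω·−sin(ωt); at ωt = 10.2641 rad this factor is 0.7442.
I_d = C dV/dt = (1.770×10^-12)(11.2)(3410)(0.7442) = 5.03×10^-8 A.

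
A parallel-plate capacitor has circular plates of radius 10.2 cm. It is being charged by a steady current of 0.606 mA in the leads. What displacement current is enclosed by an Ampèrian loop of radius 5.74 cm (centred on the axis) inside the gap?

No conduction current crosses the gap, so I_d there equals the 6.06×10^-4 A in the leads.
The field is uniform, so I_d,enc = I_d (r/R)² = (6.06×10^-4)(5.74/10.2)² = 1.92×10^-4 A.

1.92×10^-4 A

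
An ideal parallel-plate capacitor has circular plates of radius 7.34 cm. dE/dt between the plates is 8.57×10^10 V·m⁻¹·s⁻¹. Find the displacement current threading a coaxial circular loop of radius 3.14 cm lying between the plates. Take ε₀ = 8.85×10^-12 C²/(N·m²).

2.35×10^-3 A

Total displacement current: I_d = ε₀(πR²)(dE/dt) = (8.85×10^-12)(0.01693)(8.57×10^10) = 0.01284 A.
Through an area πr² the displacement current is I_d·(πr²/πR²) = I_d (r/R)² = 2.35×10^-3 A.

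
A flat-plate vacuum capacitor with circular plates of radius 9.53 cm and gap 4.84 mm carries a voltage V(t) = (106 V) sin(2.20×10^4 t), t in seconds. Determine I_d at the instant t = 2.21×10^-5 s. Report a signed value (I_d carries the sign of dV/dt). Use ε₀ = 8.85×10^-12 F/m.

dV/dt = (106)(2.20×10^4)·cos(0.4862) = 2.062×10^6 V/s.
I_d = C dV/dt with C = ε₀A/d = (8.85×10^-12)(0.02853)/(4.84×10^-3) = 5.217×10^-11 F, so I_d = (5.217×10^-11)(2.062×10^6) = 1.08×10^-4 A.

1.08×10^-4 A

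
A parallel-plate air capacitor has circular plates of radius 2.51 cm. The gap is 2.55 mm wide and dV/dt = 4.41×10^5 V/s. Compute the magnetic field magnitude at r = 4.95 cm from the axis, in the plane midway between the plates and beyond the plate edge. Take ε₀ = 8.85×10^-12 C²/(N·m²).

1.22×10^-11 T

dE/dt = (dV/dt)/d = 1.729×10^8 V/(m·s); I_d = ε₀(πR²)(dE/dt) = (8.85×10^-12)(1.979×10^-3)(1.729×10^8) = 3.028×10^-6 A.
For r ≥ R the full I_d is enclosed: B = μ₀ I_d/(2πr) = (4π×10^-7)(3.028×10^-6)/(2π·0.0495) = 1.22×10^-11 T.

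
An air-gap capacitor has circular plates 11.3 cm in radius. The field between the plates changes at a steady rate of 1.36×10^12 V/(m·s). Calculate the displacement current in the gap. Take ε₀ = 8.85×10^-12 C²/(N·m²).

0.483 A

The displacement current is ε₀ times dΦ_E/dt = ε₀ A dE/dt = (8.85×10^-12)(0.04011)(1.36×10^12) = 0.483 A.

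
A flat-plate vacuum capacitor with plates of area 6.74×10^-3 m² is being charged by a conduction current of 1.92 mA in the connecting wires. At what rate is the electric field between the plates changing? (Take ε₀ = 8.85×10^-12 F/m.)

The displacement current between the plates equals the conduction current, I_d = 1.92 mA.
Since I_d = ε₀ A dE/dt, dE/dt = I_d/(ε₀A) = (1.92×10^-3)/((8.85×10^-12)(6.74×10^-3)) = 3.22×10^10 V/(m·s).

3.22×10^10 V/(m·s)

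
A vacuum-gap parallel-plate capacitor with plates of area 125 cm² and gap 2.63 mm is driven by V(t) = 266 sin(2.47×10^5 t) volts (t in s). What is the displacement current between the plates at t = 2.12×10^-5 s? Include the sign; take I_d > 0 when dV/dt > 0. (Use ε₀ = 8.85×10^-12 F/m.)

dE/dt = (V₀ω/d)·cos(ωt) with ωt = 5.2364 rad: (266)(2.47×10^5)(0.5004)/(2.63×10^-3) = 1.250×10^10 V/(m·s).
I_d = ε₀ A dE/dt = (8.85×10^-12)(0.0125)(1.250×10^10) = 1.38×10^-3 A.

1.38×10^-3 A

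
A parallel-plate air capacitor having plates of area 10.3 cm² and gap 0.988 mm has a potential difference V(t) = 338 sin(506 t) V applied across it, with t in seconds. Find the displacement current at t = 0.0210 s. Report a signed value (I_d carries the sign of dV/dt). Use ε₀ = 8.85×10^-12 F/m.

dE/dt = (V₀ω/d)·cos(ωt) with ωt = 10.626 rad: (338)(506)(-0.3612)/(9.88×10^-4) = -6.253×10^7 V/(m·s).
I_d = ε₀ A dE/dt = (8.85×10^-12)(1.03×10^-3)(-6.253×10^7) = -5.70×10^-7 A.

-5.70×10^-7 A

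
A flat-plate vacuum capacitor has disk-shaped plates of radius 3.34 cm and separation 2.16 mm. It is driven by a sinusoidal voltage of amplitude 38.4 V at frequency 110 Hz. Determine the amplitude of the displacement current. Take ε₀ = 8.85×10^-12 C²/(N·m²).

3.81×10^-7 A

C = ε₀A/d = (8.85×10^-12)(3.505×10^-3)/(2.16×10^-3) = 1.436×10^-11 F; ω = 2πf = 691.2 rad/s.
I_d = C dV/dt, so |I_d|_max = C V₀ ω = (1.436×10^-11)(38.4)(691.2) = 3.81×10^-7 A.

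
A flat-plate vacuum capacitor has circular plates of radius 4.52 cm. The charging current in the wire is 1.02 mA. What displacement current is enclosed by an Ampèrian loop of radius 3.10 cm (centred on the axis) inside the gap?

By continuity the displacement current in the gap matches the conduction current: I_d = 1.02×10^-3 A.
Since J_d is uniform, the enclosed fraction is (r/R)² = 0.4704, giving I_d,enc = 4.80×10^-4 A.

4.80×10^-4 A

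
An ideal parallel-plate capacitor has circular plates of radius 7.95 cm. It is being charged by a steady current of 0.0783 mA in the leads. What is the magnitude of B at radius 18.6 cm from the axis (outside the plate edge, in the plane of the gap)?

No conduction current crosses the gap, so I_d there equals the 7.83×10^-5 A in the leads.
Outside the plates the loop encloses all of I_d, so B·2πr = μ₀ I_d and B = 8.42×10^-11 T.

8.42×10^-11 T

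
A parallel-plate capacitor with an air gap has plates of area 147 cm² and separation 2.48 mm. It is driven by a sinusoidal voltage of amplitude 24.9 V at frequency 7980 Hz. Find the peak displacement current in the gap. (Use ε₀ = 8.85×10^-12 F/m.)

(dE/dt)_max = V₀ω/d = 5.034×10^8 V/(m·s); ω = 2πf = 5.014×10^4 rad/s.
I_d,max = ε₀ A (dE/dt)_max = (8.85×10^-12)(0.0147)(5.034×10^8) = 6.55×10^-5 A.

6.55×10^-5 A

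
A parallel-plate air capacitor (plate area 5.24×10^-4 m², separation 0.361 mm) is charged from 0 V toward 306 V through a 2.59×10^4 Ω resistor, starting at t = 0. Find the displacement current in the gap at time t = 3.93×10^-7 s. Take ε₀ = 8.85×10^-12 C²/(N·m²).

C = ε₀A/d = (8.85×10^-12)(5.24×10^-4)/(3.61×10^-4) = 1.285×10^-11 F and τ = RC = 3.328×10^-7 s. I_d in the gap equals the RC charging current.
I_d(t) = (V₀/R) e^(−t/τ) = 0.01181 · e^(−1.181) = 3.63×10^-3 A.

3.63×10^-3 A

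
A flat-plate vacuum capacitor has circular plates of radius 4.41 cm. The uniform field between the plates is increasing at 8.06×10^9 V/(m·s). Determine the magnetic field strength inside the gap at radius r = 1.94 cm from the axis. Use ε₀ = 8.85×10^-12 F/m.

8.69×10^-10 T

Total displacement current: I_d = ε₀(πR²)(dE/dt) = (8.85×10^-12)(6.110×10^-3)(8.06×10^9) = 4.358×10^-4 A.
For r < R the Ampère–Maxwell law gives B(2πr) = μ₀ I_d (r²/R²), so B = μ₀ I_d r/(2πR²) = (4π×10^-7)(4.358×10^-4)(0.0194)/(2π·0.0441²) = 8.69×10^-10 T.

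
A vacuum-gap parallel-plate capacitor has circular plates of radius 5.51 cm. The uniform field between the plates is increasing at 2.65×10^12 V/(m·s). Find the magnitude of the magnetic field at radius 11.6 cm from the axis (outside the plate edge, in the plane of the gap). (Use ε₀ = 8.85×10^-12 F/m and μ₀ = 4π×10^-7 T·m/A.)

Total displacement current: I_d = ε₀(πR²)(dE/dt) = (8.85×10^-12)(9.538×10^-3)(2.65×10^12) = 0.2237 A.
For r ≥ R the full I_d is enclosed: B = μ₀ I_d/(2πr) = (4π×10^-7)(0.2237)/(2π·0.116) = 3.86×10^-7 T.

3.86×10^-7 T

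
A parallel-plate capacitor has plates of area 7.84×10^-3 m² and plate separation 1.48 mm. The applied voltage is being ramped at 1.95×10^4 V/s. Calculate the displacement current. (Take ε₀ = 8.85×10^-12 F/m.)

The displacement current equals the charging current C dV/dt. With C = ε₀A/d = (8.85×10^-12)(7.84×10^-3)/(1.48×10^-3) = 4.688×10^-11 F, I_d = (4.688×10^-11)(1.95×10^4) = 9.14×10^-7 A.

9.14×10^-7 A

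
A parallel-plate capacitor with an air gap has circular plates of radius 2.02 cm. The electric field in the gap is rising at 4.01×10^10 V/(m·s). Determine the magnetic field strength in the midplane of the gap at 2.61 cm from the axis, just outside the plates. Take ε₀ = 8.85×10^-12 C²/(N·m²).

Total displacement current: I_d = ε₀(πR²)(dE/dt) = (8.85×10^-12)(1.282×10^-3)(4.01×10^10) = 4.550×10^-4 A.
Outside the plates the loop encloses all of I_d, so B·2πr = μ₀ I_d and B = 3.49×10^-9 T.

3.49×10^-9 T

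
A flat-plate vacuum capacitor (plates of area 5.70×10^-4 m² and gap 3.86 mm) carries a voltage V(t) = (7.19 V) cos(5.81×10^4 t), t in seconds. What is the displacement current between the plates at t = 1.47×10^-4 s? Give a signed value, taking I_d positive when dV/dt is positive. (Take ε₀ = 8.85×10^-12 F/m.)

-4.22×10^-7 A

dE/dt = (V₀ω/d)·−sin(ωt) with ωt = 8.5407 rad: (7.19)(5.81×10^4)(-0.7733)/(3.86×10^-3) = -8.369×10^7 V/(m·s).
I_d = ε₀ A dE/dt = (8.85×10^-12)(5.70×10^-4)(-8.369×10^7) = -4.22×10^-7 A.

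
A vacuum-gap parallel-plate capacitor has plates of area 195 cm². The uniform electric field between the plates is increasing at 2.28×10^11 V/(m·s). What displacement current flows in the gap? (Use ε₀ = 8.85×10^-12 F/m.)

0.0393 A

I_d = ε₀ A (dE/dt) = (8.85×10^-12)(0.0195 m²)(2.28×10^11) = 0.0393 A.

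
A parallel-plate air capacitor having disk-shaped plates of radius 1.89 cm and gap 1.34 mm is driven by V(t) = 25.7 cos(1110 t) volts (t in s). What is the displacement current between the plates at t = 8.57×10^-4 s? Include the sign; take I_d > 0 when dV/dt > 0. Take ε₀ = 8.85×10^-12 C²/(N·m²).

-1.72×10^-7 A

C = ε₀A/d = (8.85×10^-12)(1.122×10^-3)/(1.34×10^-3) = 7.410×10^-12 F. dV/dt = V₀ω·−sin(ωt); at ωt = 0.95127 rad this factor is -0.8142.
I_d = C dV/dt = (7.410×10^-12)(25.7)(1110)(-0.8142) = -1.72×10^-7 A.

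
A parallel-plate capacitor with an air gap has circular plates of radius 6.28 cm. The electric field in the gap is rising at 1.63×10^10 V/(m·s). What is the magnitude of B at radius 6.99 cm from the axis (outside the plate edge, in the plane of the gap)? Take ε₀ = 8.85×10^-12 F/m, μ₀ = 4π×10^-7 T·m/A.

5.11×10^-9 T

Through the whole plate area (πR² = 0.01239 m²), I_d = ε₀ πR² dE/dt = 1.787×10^-3 A.
With r > R the enclosed displacement current is the full I_d; B = μ₀ I_d / (2πr) = 5.11×10^-9 T.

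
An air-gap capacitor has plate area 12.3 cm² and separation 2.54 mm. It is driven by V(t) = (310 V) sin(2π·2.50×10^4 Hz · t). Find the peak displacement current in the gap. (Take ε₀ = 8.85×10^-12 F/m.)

(dE/dt)_max = V₀ω/d = 1.917×10^10 V/(m·s); ω = 2πf = 1.571×10^5 rad/s.
I_d,max = ε₀ A (dE/dt)_max = (8.85×10^-12)(1.23×10^-3)(1.917×10^10) = 2.09×10^-4 A.

2.09×10^-4 A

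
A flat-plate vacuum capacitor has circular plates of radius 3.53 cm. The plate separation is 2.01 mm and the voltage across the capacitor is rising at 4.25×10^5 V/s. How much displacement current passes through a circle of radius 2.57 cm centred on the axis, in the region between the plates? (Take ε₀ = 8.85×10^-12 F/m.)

With E = V/d, dE/dt = 2.114×10^8 V/(m·s) and πR² = 3.915×10^-3 m², giving I_d = ε₀ πR² dE/dt = 7.325×10^-6 A.
The field is uniform, so I_d,enc = I_d (r/R)² = (7.325×10^-6)(2.57/3.53)² = 3.88×10^-6 A.

3.88×10^-6 A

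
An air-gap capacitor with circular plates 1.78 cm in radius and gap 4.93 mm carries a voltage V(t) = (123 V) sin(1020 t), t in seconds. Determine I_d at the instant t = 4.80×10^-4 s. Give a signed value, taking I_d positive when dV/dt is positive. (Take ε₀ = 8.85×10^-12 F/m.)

1.98×10^-7 A

dE/dt = (V₀ω/d)·cos(ωt) with ωt = 0.4896 rad: (123)(1020)(0.8825)/(4.93×10^-3) = 2.246×10^7 V/(m·s).
I_d = ε₀ A dE/dt = (8.85×10^-12)(9.954×10^-4)(2.246×10^7) = 1.98×10^-7 A.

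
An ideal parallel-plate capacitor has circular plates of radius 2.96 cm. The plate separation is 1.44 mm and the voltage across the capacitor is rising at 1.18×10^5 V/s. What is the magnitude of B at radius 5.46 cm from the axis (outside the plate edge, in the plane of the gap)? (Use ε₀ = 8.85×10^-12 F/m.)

dE/dt = (dV/dt)/d = 8.194×10^7 V/(m·s); I_d = ε₀(πR²)(dE/dt) = (8.85×10^-12)(2.753×10^-3)(8.194×10^7) = 1.996×10^-6 A.
Outside the plates the loop encloses all of I_d, so B·2πr = μ₀ I_d and B = 7.31×10^-12 T.

7.31×10^-12 T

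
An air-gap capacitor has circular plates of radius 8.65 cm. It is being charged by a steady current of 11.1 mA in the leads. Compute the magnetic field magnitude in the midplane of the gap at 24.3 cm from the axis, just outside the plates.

No conduction current crosses the gap, so I_d there equals the 0.0111 A in the leads.
With r > R the enclosed displacement current is the full I_d; B = μ₀ I_d / (2πr) = 9.14×10^-9 T.

9.14×10^-9 T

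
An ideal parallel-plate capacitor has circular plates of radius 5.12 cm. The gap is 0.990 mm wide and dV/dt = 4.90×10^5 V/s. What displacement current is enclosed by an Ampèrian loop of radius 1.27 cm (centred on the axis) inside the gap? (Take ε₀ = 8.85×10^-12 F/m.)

2.22×10^-6 A

dE/dt = (dV/dt)/d = 4.949×10^8 V/(m·s); I_d = ε₀(πR²)(dE/dt) = (8.85×10^-12)(8.235×10^-3)(4.949×10^8) = 3.607×10^-5 A.
The field is uniform, so I_d,enc = I_d (r/R)² = (3.607×10^-5)(1.27/5.12)² = 2.22×10^-6 A.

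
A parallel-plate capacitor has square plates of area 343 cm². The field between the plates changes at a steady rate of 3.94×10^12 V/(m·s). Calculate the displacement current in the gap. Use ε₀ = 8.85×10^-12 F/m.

I_d = ε₀ A (dE/dt) = (8.85×10^-12)(0.0343 m²)(3.94×10^12) = 1.20 A.

1.20 A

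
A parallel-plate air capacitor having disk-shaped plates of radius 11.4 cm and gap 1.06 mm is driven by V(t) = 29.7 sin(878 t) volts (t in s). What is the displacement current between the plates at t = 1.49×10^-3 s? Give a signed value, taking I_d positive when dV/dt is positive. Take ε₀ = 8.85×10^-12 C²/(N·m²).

2.31×10^-6 A

dV/dt = (29.7)(878)·cos(1.30822) = 6769 V/s.
I_d = C dV/dt with C = ε₀A/d = (8.85×10^-12)(0.04083)/(1.06×10^-3) = 3.409×10^-10 F, so I_d = (3.409×10^-10)(6769) = 2.31×10^-6 A.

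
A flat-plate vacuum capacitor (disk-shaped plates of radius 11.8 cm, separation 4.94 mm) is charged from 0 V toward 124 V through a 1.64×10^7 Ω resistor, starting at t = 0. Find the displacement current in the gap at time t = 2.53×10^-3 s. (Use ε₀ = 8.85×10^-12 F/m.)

1.06×10^-6 A

With C = ε₀A/d = (8.85×10^-12)(0.04374)/(4.94×10^-3) = 7.836×10^-11 F, the time constant is τ = RC = 1.285×10^-3 s, so t/τ = 1.969 and e^(−t/τ) = 0.1396.
I_d = I_cond = (V₀/R) e^(−t/τ) = (7.561×10^-6)(0.1396) = 1.06×10^-6 A.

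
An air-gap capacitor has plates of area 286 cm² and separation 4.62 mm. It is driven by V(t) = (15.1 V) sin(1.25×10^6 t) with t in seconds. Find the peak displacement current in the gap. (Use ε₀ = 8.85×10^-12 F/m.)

(dE/dt)_max = V₀ω/d = 4.085×10^9 V/(m·s); ω = 1.25×10^6 rad/s.
I_d,max = ε₀ A (dE/dt)_max = (8.85×10^-12)(0.0286)(4.085×10^9) = 1.03×10^-3 A.

1.03×10^-3 A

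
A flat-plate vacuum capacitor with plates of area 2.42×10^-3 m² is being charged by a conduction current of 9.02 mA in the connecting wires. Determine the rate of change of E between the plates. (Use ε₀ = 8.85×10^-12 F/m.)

4.21×10^11 V/(m·s)

By continuity, I_d in the gap equals the 9.02 mA flowing in the wire.
Then dE/dt = I_d/(ε₀A) = 4.21×10^11 V/(m·s).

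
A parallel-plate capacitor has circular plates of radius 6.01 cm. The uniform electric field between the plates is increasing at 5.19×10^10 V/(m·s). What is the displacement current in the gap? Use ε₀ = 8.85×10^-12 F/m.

5.21×10^-3 A

The displacement current is ε₀ times dΦ_E/dt = ε₀ A dE/dt = (8.85×10^-12)(0.01135)(5.19×10^10) = 5.21×10^-3 A.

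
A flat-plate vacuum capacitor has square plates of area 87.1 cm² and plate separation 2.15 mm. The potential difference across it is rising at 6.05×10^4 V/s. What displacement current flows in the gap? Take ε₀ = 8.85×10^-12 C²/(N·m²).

The displacement current equals the charging current C dV/dt. With C = ε₀A/d = (8.85×10^-12)(8.71×10^-3)/(2.15×10^-3) = 3.585×10^-11 F, I_d = (3.585×10^-11)(6.05×10^4) = 2.17×10^-6 A.

2.17×10^-6 A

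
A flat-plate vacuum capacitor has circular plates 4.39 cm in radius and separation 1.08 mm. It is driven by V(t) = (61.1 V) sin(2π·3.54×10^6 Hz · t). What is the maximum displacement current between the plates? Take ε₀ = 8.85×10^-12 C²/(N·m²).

(dE/dt)_max = V₀ω/d = 1.258×10^12 V/(m·s); ω = 2πf = 2.224×10^7 rad/s.
I_d,max = ε₀ A (dE/dt)_max = (8.85×10^-12)(6.055×10^-3)(1.258×10^12) = 0.0674 A.

0.0674 A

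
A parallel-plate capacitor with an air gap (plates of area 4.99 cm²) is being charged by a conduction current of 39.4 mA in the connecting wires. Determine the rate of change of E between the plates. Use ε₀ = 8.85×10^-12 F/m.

8.92×10^12 V/(m·s)

Charge continuity gives I_d = I = 0.0394 A between the plates.
Inverting I_d = ε₀ A dE/dt gives dE/dt = 0.0394 / (8.85×10^-12 · 4.99×10^-4) = 8.92×10^12 V/(m·s).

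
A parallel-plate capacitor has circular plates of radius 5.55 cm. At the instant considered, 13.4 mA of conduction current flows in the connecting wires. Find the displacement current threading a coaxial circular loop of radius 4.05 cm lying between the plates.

No conduction current crosses the gap, so I_d there equals the 0.0134 A in the leads.
Since J_d is uniform, the enclosed fraction is (r/R)² = 0.5325, giving I_d,enc = 7.14×10^-3 A.

7.14×10^-3 A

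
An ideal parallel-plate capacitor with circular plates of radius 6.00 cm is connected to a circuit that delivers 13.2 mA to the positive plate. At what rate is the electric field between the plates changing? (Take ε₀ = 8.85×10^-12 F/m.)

1.32×10^11 V/(m·s)

Charge continuity gives I_d = I = 0.0132 A between the plates.
Since I_d = ε₀ A dE/dt, dE/dt = I_d/(ε₀A) = (0.0132)/((8.85×10^-12)(0.01131)) = 1.32×10^11 V/(m·s).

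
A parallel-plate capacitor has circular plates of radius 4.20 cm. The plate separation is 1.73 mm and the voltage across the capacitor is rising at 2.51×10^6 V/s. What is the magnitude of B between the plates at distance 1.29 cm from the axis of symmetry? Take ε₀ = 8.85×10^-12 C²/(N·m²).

1.04×10^-10 T

dE/dt = (dV/dt)/d = 1.451×10^9 V/(m·s); I_d = ε₀(πR²)(dE/dt) = (8.85×10^-12)(5.542×10^-3)(1.451×10^9) = 7.117×10^-5 A.
An Ampèrian loop of radius r encloses a fraction (r/R)² of I_d. Then B·2πr = μ₀ I_d (r/R)², giving B = μ₀ I_d r/(2πR²) = 1.04×10^-10 T.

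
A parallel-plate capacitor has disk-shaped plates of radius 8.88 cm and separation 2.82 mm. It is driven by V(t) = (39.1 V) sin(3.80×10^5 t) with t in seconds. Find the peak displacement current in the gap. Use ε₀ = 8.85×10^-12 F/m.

(dE/dt)_max = V₀ω/d = 5.269×10^9 V/(m·s); ω = 3.80×10^5 rad/s.
I_d,max = ε₀ A (dE/dt)_max = (8.85×10^-12)(0.02477)(5.269×10^9) = 1.16×10^-3 A.

1.16×10^-3 A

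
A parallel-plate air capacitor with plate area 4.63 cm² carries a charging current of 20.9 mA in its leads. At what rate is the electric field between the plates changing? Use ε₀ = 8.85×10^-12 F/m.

Charge continuity gives I_d = I = 0.0209 A between the plates.
Then dE/dt = I_d/(ε₀A) = 5.10×10^12 V/(m·s).

5.10×10^12 V/(m·s)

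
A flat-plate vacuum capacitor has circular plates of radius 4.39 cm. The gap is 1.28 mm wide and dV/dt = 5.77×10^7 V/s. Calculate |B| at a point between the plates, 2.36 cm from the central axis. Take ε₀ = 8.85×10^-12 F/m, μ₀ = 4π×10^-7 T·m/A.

With E = V/d, dE/dt = 4.508×10^10 V/(m·s) and πR² = 6.055×10^-3 m², giving I_d = ε₀ πR² dE/dt = 2.416×10^-3 A.
An Ampèrian loop of radius r encloses a fraction (r/R)² of I_d. Then B·2πr = μ₀ I_d (r/R)², giving B = μ₀ I_d r/(2πR²) = 5.92×10^-9 T.

5.92×10^-9 T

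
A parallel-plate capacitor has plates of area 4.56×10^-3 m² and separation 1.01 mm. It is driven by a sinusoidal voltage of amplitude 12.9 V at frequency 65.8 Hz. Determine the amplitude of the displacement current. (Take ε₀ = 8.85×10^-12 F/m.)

2.13×10^-7 A

The displacement current equals the conduction current C dV/dt, which peaks at C V₀ ω.
With C = ε₀A/d = (8.85×10^-12)(4.56×10^-3)/(1.01×10^-3) = 3.996×10^-11 F and ω = 2πf = 413.4 rad/s, I_d,max = (3.996×10^-11)(12.9)(413.4) = 2.13×10^-7 A.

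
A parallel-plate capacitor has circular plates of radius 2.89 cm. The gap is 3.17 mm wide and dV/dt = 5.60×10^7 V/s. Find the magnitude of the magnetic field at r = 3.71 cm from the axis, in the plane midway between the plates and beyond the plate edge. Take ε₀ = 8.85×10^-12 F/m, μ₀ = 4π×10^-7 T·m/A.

2.21×10^-9 T

dE/dt = (dV/dt)/d = 1.767×10^10 V/(m·s); I_d = ε₀(πR²)(dE/dt) = (8.85×10^-12)(2.624×10^-3)(1.767×10^10) = 4.103×10^-4 A.
With r > R the enclosed displacement current is the full I_d; B = μ₀ I_d / (2πr) = 2.21×10^-9 T.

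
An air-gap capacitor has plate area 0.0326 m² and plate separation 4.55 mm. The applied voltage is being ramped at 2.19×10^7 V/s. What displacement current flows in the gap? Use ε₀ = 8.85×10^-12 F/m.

E = V/d so dE/dt = (dV/dt)/d = 4.813×10^9 V/(m·s), and I_d = ε₀ A dE/dt = (8.85×10^-12)(0.0326)(4.813×10^9) = 1.39×10^-3 A.

1.39×10^-3 A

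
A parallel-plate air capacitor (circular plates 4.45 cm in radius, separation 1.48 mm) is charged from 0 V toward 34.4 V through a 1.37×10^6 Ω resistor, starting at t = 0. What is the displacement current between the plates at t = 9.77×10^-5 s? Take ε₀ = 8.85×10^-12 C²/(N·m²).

3.69×10^-6 A

C = ε₀A/d = (8.85×10^-12)(6.221×10^-3)/(1.48×10^-3) = 3.720×10^-11 F and τ = RC = 5.096×10^-5 s. I_d in the gap equals the RC charging current.
I_d(t) = (V₀/R) e^(−t/τ) = 2.511×10^-5 · e^(−1.917) = 3.69×10^-6 A.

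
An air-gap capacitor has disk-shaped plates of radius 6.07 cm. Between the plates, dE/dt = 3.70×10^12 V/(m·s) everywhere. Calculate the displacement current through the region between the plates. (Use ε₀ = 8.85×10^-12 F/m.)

0.379 A

I_d = ε₀ A (dE/dt) = (8.85×10^-12)(0.01158 m²)(3.70×10^12) = 0.379 A.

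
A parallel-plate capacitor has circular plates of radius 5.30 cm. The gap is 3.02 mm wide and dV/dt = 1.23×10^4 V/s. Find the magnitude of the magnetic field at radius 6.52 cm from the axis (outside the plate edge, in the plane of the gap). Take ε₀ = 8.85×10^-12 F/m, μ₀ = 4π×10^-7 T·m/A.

dE/dt = (dV/dt)/d = 4.073×10^6 V/(m·s); I_d = ε₀(πR²)(dE/dt) = (8.85×10^-12)(8.825×10^-3)(4.073×10^6) = 3.181×10^-7 A.
With r > R the enclosed displacement current is the full I_d; B = μ₀ I_d / (2πr) = 9.76×10^-13 T.

9.76×10^-13 T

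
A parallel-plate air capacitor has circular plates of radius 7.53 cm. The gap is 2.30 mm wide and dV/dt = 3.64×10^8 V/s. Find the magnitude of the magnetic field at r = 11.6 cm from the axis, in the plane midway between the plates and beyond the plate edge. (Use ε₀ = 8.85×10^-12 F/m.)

With E = V/d, dE/dt = 1.583×10^11 V/(m·s) and πR² = 0.01781 m², giving I_d = ε₀ πR² dE/dt = 0.02495 A.
For r ≥ R the full I_d is enclosed: B = μ₀ I_d/(2πr) = (4π×10^-7)(0.02495)/(2π·0.116) = 4.30×10^-8 T.

4.30×10^-8 T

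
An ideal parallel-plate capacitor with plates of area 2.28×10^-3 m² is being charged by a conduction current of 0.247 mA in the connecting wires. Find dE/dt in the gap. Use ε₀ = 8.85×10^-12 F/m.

1.22×10^10 V/(m·s)

The displacement current between the plates equals the conduction current, I_d = 0.247 mA.
Then dE/dt = I_d/(ε₀A) = 1.22×10^10 V/(m·s).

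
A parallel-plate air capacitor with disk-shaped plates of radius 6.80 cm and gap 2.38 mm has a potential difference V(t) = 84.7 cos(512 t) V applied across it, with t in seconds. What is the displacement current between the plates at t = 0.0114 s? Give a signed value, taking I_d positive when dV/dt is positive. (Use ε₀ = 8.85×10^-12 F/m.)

1.01×10^-6 A

dV/dt = (84.7)(512)·−sin(5.8368) = 1.872×10^4 V/s.
I_d = C dV/dt with C = ε₀A/d = (8.85×10^-12)(0.01453)/(2.38×10^-3) = 5.403×10^-11 F, so I_d = (5.403×10^-11)(1.872×10^4) = 1.01×10^-6 A.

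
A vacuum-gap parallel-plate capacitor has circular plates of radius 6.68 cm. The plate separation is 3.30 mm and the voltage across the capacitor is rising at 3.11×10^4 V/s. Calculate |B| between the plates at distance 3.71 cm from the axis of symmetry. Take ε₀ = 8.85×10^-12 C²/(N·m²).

1.94×10^-12 T

I_d = C dV/dt with C = ε₀πR²/d = 3.760×10^-11 F, so I_d = (3.760×10^-11)(3.11×10^4) = 1.169×10^-6 A.
For r < R the Ampère–Maxwell law gives B(2πr) = μ₀ I_d (r²/R²), so B = μ₀ I_d r/(2πR²) = (4π×10^-7)(1.169×10^-6)(0.0371)/(2π·0.0668²) = 1.94×10^-12 T.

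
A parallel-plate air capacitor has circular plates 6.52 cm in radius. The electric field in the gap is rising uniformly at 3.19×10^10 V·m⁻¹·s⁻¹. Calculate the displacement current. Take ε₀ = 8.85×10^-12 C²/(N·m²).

I_d = ε₀ A (dE/dt) = (8.85×10^-12)(0.01336 m²)(3.19×10^10) = 3.77×10^-3 A.

3.77×10^-3 A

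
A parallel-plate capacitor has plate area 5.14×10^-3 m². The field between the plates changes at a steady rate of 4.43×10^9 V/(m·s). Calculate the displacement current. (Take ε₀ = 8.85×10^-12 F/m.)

The displacement current is ε₀ times dΦ_E/dt = ε₀ A dE/dt = (8.85×10^-12)(5.14×10^-3)(4.43×10^9) = 2.02×10^-4 A.

2.02×10^-4 A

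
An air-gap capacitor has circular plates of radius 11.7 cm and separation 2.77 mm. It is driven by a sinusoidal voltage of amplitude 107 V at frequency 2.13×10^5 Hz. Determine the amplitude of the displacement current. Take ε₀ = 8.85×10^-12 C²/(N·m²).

0.0197 A

C = ε₀A/d = (8.85×10^-12)(0.04301)/(2.77×10^-3) = 1.374×10^-10 F; ω = 2πf = 1.338×10^6 rad/s.
I_d = C dV/dt, so |I_d|_max = C V₀ ω = (1.374×10^-10)(107)(1.338×10^6) = 0.0197 A.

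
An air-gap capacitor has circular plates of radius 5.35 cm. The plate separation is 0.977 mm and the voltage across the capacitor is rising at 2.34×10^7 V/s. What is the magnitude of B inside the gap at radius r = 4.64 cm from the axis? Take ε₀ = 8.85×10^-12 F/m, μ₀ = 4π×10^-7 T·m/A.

6.18×10^-9 T

I_d = C dV/dt with C = ε₀πR²/d = 8.145×10^-11 F, so I_d = (8.145×10^-11)(2.34×10^7) = 1.906×10^-3 A.
∮B·dl = μ₀ I_d,enc with I_d,enc = I_d r²/R² = 1.434×10^-3 A; so B = μ₀ I_d,enc/(2πr) = 6.18×10^-9 T.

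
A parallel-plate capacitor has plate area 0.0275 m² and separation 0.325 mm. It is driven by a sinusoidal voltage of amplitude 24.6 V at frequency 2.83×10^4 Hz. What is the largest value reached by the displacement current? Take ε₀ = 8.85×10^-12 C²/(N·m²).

3.28×10^-3 A

(dE/dt)_max = V₀ω/d = 1.346×10^10 V/(m·s); ω = 2πf = 1.778×10^5 rad/s.
I_d,max = ε₀ A (dE/dt)_max = (8.85×10^-12)(0.0275)(1.346×10^10) = 3.28×10^-3 A.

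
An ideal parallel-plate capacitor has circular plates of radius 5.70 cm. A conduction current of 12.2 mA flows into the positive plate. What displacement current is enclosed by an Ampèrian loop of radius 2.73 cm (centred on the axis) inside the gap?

By continuity the displacement current in the gap matches the conduction current: I_d = 0.0122 A.
The field is uniform, so I_d,enc = I_d (r/R)² = (0.0122)(2.73/5.70)² = 2.80×10^-3 A.

2.80×10^-3 A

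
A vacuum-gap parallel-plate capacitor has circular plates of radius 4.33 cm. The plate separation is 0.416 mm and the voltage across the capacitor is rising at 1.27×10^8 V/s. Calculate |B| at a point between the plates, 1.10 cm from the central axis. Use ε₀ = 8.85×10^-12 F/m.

I_d = C dV/dt with C = ε₀πR²/d = 1.253×10^-10 F, so I_d = (1.253×10^-10)(1.27×10^8) = 0.01591 A.
∮B·dl = μ₀ I_d,enc with I_d,enc = I_d r²/R² = 1.027×10^-3 A; so B = μ₀ I_d,enc/(2πr) = 1.87×10^-8 T.

1.87×10^-8 T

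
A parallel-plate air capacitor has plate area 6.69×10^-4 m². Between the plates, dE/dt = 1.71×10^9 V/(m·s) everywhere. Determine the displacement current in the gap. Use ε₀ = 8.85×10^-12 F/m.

1.01×10^-5 A

I_d = ε₀ A (dE/dt) = (8.85×10^-12)(6.69×10^-4 m²)(1.71×10^9) = 1.01×10^-5 A.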